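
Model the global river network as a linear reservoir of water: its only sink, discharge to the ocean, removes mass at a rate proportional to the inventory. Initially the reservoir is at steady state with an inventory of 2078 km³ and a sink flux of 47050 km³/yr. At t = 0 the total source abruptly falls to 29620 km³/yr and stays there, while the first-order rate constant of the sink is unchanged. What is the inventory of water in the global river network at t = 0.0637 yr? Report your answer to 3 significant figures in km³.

The sink rate constant is k = F₀/M₀ = 47050/2078 = 22.64 yr⁻¹.
Solving dM/dt = F₁ − kM with M(0) = M₀ gives M(t) = F₁/k + (M₀ − F₁/k)·e^(−kt).
F₁/k = 29620/22.64 = 1308.2 km³; kt = 22.64 × 0.0637 = 1.442, e^(−kt) = 0.2364.
M(0.0637) = 1308.2 + (2078 − 1308.2) × 0.2364 = 1308.2 + 182.0 = 1490.2 km³.

1490 km³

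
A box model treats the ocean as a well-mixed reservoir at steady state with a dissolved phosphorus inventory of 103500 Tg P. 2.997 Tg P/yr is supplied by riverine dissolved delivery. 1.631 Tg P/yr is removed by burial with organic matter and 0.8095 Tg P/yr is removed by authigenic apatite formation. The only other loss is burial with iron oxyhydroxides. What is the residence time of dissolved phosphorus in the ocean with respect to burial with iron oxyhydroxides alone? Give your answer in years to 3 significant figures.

At steady state ΣF_in = ΣF_out.
ΣF_in = 2.9970 Tg P/yr.
Burial with iron oxyhydroxides flux = ΣF_in − (1.631 + 0.8095) = 2.9970 − 2.441 = 0.5565 Tg P/yr.
τ = M / F = 103500 / 0.5565 = 186000 yr.

186000 yr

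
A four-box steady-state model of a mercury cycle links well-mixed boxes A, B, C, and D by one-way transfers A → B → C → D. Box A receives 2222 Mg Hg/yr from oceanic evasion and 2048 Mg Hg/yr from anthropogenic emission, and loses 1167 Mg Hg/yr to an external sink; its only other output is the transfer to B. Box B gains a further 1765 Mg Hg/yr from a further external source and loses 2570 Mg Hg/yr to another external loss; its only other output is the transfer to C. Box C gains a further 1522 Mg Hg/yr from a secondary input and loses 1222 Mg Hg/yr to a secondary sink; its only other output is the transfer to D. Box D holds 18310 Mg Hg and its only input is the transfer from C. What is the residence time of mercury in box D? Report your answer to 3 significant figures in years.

Box A: F(A→B) = (2222 + 2048) − 1167 = 3103.0 Mg Hg/yr.
Box B: F(B→C) = (3103.0 + 1765) − 2570 = 2298.0 Mg Hg/yr.
Box C: F(C→D) = (2298.0 + 1522) − 1222 = 2598.0 Mg Hg/yr.
Box D throughput = its input = 2598.0 Mg Hg/yr; τ = 18310 / 2598.0 = 7.048 yr.

7.05 yr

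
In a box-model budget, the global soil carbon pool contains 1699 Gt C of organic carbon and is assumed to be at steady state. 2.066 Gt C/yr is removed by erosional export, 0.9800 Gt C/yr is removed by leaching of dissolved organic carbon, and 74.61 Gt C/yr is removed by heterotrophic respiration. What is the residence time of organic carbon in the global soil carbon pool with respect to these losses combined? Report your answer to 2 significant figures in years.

22 yr

Total removal = 2.066 + 0.9800 + 74.61 = 77.656 Gt C/yr.
τ = M / ΣF_out = 1699 / 77.656 = 21.88 yr.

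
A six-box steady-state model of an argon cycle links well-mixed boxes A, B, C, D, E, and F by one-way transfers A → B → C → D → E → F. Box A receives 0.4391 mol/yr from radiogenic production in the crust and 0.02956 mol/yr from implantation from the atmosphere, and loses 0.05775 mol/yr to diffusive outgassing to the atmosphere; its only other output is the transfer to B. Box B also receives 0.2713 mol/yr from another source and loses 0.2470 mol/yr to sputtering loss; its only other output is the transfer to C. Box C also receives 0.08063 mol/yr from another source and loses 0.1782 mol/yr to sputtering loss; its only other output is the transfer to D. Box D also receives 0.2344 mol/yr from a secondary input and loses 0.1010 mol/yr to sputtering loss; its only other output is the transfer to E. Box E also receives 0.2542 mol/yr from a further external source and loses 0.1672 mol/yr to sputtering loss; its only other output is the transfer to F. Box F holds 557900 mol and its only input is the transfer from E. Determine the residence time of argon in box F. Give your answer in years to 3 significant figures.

Box A: F(A→B) = (0.4391 + 0.02956) − 0.05775 = 0.41091 mol/yr.
Box B: F(B→C) = (0.41091 + 0.2713) − 0.2470 = 0.43521 mol/yr.
Box C: F(C→D) = (0.43521 + 0.08063) − 0.1782 = 0.33764 mol/yr.
Box D: F(D→E) = (0.33764 + 0.2344) − 0.1010 = 0.47104 mol/yr.
Box E: F(E→F) = (0.47104 + 0.2542) − 0.1672 = 0.55804 mol/yr.
Box F throughput = its input = 0.55804 mol/yr; τ = 557900 / 0.55804 = 999700 yr.

1.00×10^6 yr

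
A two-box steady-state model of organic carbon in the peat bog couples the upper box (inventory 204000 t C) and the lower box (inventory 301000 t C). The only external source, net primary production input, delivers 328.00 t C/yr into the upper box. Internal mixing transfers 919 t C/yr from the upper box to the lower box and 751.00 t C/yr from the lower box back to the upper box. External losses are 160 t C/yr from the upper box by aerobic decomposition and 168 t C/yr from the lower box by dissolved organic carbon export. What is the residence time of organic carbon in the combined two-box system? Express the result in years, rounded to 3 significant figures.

1540 yr

Residence time in the combined system uses the total inventory and the total *external* removal — internal exchanges between the two boxes cancel.
M_total = 204000 + 301000 = 505000 t C.
ΣF_external_out = 160 + 168 = 328.00 t C/yr.
τ = M_total / ΣF_ext = 505000 / 328.00 = 1540 yr.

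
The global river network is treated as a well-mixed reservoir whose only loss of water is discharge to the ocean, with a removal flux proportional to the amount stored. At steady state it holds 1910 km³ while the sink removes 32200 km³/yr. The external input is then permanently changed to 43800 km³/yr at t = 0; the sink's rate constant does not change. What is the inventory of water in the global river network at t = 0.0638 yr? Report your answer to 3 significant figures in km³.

τ = M₀/F₀ = 1910/32200 = 0.05932 yr; rate constant k = 1/τ.
New steady state M_∞ = F₁/k = F₁·τ = 43800 × 0.05932 = 2598.1 km³.
M(t) = M_∞ + (M₀ − M_∞)·e^(−t/τ); t/τ = 0.0638/0.05932 = 1.076, so e^(−t/τ) = 0.3411.
M(t) = 2598.1 − 688.1 × 0.3411 = 2363.4 km³.

2360 km³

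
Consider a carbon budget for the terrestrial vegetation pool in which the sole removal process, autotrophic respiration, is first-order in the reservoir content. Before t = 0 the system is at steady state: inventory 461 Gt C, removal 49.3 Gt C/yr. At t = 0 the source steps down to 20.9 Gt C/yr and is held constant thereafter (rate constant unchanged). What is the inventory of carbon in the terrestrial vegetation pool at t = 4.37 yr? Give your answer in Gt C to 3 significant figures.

362 Gt C

Residence time τ = M₀/F₀ = 9.351 yr. The eventual steady state is M_∞ = M₀·(F₁/F₀) = 461 × 20.9/49.3 = 195.43 Gt C.
The anomaly ΔM(t) = M(t) − M_∞ decays as ΔM₀·e^(−t/τ) with ΔM₀ = 461 − 195.43 = 265.6 Gt C.
At t = 4.37 yr, e^(−t/τ) = e^(−0.4673) = 0.6267, so ΔM = 166.4 Gt C and M = 195.43 + 166.4 = 361.86 Gt C.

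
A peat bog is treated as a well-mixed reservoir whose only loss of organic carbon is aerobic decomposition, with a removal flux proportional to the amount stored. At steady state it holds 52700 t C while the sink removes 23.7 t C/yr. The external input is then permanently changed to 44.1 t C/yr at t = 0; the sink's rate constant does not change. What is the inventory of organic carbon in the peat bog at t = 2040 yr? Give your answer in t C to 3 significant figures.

79900 t C

τ = M₀/F₀ = 52700/23.7 = 2224 yr; rate constant k = 1/τ.
New steady state M_∞ = F₁/k = F₁·τ = 44.1 × 2224 = 98062 t C.
M(t) = M_∞ + (M₀ − M_∞)·e^(−t/τ); t/τ = 2040/2224 = 0.9174, so e^(−t/τ) = 0.3995.
M(t) = 98062 − 45360 × 0.3995 = 79938 t C.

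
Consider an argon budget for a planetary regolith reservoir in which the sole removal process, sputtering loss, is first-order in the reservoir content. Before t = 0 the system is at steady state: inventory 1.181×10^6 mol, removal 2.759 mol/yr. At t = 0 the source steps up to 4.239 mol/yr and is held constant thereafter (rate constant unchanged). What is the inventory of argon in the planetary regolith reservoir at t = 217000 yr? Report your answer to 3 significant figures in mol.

1.43×10^6 mol

The sink rate constant is k = F₀/M₀ = 2.759/1.181×10^6 = 2.336×10^-6 yr⁻¹.
Solving dM/dt = F₁ − kM with M(0) = M₀ gives M(t) = F₁/k + (M₀ − F₁/k)·e^(−kt).
F₁/k = 4.239/2.336×10^-6 = 1.8145×10^6 mol; kt = 2.336×10^-6 × 217000 = 0.5069, e^(−kt) = 0.6023.
M(217000) = 1.8145×10^6 + (1.181×10^6 − 1.8145×10^6) × 0.6023 = 1.8145×10^6 − 381600 = 1.4329×10^6 mol.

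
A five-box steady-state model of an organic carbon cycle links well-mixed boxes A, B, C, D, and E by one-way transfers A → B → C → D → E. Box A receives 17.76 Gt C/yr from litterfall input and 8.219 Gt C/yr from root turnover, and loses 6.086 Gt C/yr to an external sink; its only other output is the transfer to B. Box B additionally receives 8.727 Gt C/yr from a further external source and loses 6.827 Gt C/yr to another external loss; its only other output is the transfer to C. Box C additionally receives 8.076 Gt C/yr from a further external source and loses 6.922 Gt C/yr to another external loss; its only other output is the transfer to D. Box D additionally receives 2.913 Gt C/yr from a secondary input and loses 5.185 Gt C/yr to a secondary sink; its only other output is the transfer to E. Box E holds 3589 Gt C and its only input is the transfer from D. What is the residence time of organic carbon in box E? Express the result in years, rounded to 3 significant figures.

Box A: F(A→B) = (17.76 + 8.219) − 6.086 = 19.893 Gt C/yr.
Box B: F(B→C) = (19.893 + 8.727) − 6.827 = 21.793 Gt C/yr.
Box C: F(C→D) = (21.793 + 8.076) − 6.922 = 22.947 Gt C/yr.
Box D: F(D→E) = (22.947 + 2.913) − 5.185 = 20.675 Gt C/yr.
Box E throughput = its input = 20.675 Gt C/yr; τ = 3589 / 20.675 = 173.6 yr.

174 yr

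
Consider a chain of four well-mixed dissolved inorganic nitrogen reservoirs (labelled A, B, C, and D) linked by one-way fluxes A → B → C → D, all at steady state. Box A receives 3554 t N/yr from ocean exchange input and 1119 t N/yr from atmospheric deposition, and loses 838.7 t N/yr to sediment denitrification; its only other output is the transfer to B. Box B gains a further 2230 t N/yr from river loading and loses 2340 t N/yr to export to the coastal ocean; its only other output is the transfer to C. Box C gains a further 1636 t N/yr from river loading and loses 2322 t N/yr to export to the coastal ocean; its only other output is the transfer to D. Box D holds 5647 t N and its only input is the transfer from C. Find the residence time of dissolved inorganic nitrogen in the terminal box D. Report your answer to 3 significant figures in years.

Box A: F(A→B) = (3554 + 1119) − 838.7 = 3834.3 t N/yr.
Box B: F(B→C) = (3834.3 + 2230) − 2340 = 3724.3 t N/yr.
Box C: F(C→D) = (3724.3 + 1636) − 2322 = 3038.3 t N/yr.
Box D throughput = its input = 3038.3 t N/yr; τ = 5647 / 3038.3 = 1.859 yr.

1.86 yr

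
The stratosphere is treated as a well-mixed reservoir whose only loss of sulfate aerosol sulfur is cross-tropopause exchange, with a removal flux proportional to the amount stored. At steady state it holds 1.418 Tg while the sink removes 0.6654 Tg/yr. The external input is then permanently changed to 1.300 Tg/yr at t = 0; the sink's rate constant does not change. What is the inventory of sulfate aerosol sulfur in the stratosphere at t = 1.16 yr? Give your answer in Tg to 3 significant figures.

1.99 Tg

τ = M₀/F₀ = 1.418/0.6654 = 2.131 yr; rate constant k = 1/τ.
New steady state M_∞ = F₁/k = F₁·τ = 1.300 × 2.131 = 2.7704 Tg.
M(t) = M_∞ + (M₀ − M_∞)·e^(−t/τ); t/τ = 1.16/2.131 = 0.5443, so e^(−t/τ) = 0.5802.
M(t) = 2.7704 − 1.352 × 0.5802 = 1.9857 Tg.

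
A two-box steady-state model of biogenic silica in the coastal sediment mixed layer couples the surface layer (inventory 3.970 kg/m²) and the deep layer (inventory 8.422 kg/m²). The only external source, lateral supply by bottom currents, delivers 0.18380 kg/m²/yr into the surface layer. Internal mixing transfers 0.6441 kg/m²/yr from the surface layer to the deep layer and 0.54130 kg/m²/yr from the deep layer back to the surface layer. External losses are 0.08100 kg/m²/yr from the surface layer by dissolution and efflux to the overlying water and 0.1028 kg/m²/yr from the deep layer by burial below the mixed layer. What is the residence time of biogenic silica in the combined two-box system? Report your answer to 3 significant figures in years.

Residence time in the combined system uses the total inventory and the total *external* removal — internal exchanges between the two boxes cancel.
M_total = 3.970 + 8.422 = 12.392 kg/m².
ΣF_external_out = 0.08100 + 0.1028 = 0.18380 kg/m²/yr.
τ = M_total / ΣF_ext = 12.392 / 0.18380 = 67.42 yr.

67.4 yr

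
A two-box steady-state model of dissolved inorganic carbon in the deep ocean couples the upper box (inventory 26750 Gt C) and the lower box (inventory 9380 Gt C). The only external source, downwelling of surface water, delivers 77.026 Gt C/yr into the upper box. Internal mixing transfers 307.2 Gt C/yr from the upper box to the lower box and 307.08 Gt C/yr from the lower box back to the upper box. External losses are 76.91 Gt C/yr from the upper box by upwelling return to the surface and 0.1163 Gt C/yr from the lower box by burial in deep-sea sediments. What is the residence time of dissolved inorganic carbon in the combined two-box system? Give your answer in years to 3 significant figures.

469 yr

For the system as a whole, the A↔B exchange is internal and contributes nothing to the throughput; only the external sinks remove mass.
M_total = 26750 + 9380 = 36130 Gt C.
ΣF_external_out = 76.91 + 0.1163 = 77.026 Gt C/yr.
τ = M_total / ΣF_ext = 36130 / 77.026 = 469.1 yr.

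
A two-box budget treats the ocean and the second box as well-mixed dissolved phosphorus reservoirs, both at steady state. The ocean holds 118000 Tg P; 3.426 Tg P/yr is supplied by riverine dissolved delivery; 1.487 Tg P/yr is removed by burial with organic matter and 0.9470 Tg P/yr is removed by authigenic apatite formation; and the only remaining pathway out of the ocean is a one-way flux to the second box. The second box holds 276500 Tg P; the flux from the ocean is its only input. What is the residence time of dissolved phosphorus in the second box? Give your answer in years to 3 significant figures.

Balance the ocean: ΣF_in = 3.4260 Tg P/yr.
Flux to the second box = ΣF_in − (1.487 + 0.9470) = 0.99200 Tg P/yr.
At steady state the output of the second box equals its input, 0.99200 Tg P/yr.
τ = M / F = 276500 / 0.99200 = 278700 yr.

279000 yr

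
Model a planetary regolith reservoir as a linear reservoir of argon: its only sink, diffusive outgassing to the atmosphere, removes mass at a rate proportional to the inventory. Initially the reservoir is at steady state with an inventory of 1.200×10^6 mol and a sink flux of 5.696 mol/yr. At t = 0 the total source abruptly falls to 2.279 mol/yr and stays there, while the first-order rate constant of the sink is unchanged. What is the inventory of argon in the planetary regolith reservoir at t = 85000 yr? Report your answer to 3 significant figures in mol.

The sink rate constant is k = F₀/M₀ = 5.696/1.200×10^6 = 4.747×10^-6 yr⁻¹.
Solving dM/dt = F₁ − kM with M(0) = M₀ gives M(t) = F₁/k + (M₀ − F₁/k)·e^(−kt).
F₁/k = 2.279/4.747×10^-6 = 480130 mol; kt = 4.747×10^-6 × 85000 = 0.4035, e^(−kt) = 0.6680.
M(85000) = 480130 + (1.200×10^6 − 480130) × 0.6680 = 480130 + 480900 = 961000 mol.

961000 mol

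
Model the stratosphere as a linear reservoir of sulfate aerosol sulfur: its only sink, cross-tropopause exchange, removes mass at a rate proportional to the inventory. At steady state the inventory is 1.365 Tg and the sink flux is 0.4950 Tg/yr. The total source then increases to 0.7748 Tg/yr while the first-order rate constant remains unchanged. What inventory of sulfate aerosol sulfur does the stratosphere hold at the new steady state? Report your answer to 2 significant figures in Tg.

2.1 Tg

Rate constant k = F/M = 0.4950 / 1.365 = 0.3626 yr⁻¹.
At the new steady state, source = k·M_new ⇒ M_new = 0.7748 / 0.3626 = 2.137 Tg.
(Equivalently M_new = M × F_new/F_old = 1.365 × 0.7748/0.4950.)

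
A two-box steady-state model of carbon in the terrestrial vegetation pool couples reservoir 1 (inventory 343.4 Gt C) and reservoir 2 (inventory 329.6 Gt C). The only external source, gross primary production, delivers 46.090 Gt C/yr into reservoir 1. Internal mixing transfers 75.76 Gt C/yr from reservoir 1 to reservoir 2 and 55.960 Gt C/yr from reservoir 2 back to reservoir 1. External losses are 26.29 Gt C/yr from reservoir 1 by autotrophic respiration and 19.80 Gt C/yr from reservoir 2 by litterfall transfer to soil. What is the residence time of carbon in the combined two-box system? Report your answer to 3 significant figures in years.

Treat the two boxes together as one reservoir: the mixing fluxes between them are internal recycling, so τ = ΣM / Σ(external losses).
M_total = 343.4 + 329.6 = 673.00 Gt C.
ΣF_external_out = 26.29 + 19.80 = 46.090 Gt C/yr.
τ = M_total / ΣF_ext = 673.00 / 46.090 = 14.60 yr.

14.6 yr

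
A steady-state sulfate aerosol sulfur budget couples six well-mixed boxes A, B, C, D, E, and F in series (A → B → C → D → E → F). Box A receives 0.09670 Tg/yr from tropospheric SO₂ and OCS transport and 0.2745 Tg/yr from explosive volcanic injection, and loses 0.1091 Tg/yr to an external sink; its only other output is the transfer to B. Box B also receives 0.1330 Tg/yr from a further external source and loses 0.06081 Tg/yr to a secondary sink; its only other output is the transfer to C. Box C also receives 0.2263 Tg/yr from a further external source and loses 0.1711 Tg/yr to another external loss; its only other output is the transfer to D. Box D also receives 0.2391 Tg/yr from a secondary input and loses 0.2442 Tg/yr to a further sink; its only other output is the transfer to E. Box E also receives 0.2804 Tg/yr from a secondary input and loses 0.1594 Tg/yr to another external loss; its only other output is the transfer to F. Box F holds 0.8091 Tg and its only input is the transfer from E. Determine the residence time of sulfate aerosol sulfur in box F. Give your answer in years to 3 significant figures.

Box A: F(A→B) = (0.09670 + 0.2745) − 0.1091 = 0.26210 Tg/yr.
Box B: F(B→C) = (0.26210 + 0.1330) − 0.06081 = 0.33429 Tg/yr.
Box C: F(C→D) = (0.33429 + 0.2263) − 0.1711 = 0.38949 Tg/yr.
Box D: F(D→E) = (0.38949 + 0.2391) − 0.2442 = 0.38439 Tg/yr.
Box E: F(E→F) = (0.38439 + 0.2804) − 0.1594 = 0.50539 Tg/yr.
Box F throughput = its input = 0.50539 Tg/yr; τ = 0.8091 / 0.50539 = 1.601 yr.

1.60 yr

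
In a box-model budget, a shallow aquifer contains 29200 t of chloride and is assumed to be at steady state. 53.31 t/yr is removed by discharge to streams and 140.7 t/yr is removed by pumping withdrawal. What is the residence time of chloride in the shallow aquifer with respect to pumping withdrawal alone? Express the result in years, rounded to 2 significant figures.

Residence time with respect to a single sink: τ = M / F_sink.
τ = 29200 / 140.7 = 207.5 yr.

210 yr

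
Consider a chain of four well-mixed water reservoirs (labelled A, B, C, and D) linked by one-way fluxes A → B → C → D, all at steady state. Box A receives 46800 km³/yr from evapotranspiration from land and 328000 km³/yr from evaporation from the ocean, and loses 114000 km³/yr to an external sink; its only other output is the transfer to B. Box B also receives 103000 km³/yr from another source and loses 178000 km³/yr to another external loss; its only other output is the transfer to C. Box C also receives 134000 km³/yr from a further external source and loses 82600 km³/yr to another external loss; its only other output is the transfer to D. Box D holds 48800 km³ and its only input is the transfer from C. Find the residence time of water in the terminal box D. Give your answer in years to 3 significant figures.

0.206 yr

Box A: F(A→B) = (46800 + 328000) − 114000 = 260800 km³/yr.
Box B: F(B→C) = (260800 + 103000) − 178000 = 185800 km³/yr.
Box C: F(C→D) = (185800 + 134000) − 82600 = 237200 km³/yr.
Box D throughput = its input = 237200 km³/yr; τ = 48800 / 237200 = 0.2057 yr.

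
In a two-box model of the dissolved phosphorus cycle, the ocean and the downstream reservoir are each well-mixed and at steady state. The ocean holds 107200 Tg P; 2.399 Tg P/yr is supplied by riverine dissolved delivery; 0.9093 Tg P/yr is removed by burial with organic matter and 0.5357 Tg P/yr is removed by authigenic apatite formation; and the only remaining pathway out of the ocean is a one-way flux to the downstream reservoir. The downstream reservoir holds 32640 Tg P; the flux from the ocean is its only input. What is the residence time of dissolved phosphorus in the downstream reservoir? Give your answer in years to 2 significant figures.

Balance the ocean: ΣF_in = 2.3990 Tg P/yr.
Flux to the downstream reservoir = ΣF_in − (0.9093 + 0.5357) = 0.95400 Tg P/yr.
At steady state the output of the downstream reservoir equals its input, 0.95400 Tg P/yr.
τ = M / F = 32640 / 0.95400 = 34210 yr.

34000 yr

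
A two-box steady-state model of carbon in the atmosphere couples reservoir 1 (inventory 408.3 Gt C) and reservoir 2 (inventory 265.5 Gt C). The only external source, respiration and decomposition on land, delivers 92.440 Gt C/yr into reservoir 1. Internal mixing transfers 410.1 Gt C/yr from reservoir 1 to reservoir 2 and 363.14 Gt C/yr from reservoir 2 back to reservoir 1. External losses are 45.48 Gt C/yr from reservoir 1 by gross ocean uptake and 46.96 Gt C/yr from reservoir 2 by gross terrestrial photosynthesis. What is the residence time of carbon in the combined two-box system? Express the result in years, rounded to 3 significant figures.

7.29 yr

For the system as a whole, the A↔B exchange is internal and contributes nothing to the throughput; only the external sinks remove mass.
M_total = 408.3 + 265.5 = 673.80 Gt C.
ΣF_external_out = 45.48 + 46.96 = 92.440 Gt C/yr.
τ = M_total / ΣF_ext = 673.80 / 92.440 = 7.289 yr.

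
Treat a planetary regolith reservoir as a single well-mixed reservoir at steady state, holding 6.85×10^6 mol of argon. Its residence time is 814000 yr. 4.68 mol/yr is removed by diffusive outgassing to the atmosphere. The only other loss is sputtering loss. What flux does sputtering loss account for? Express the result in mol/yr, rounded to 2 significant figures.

3.7 mol/yr

Total removal F = M/τ = 6.85×10^6 / 814000 = 8.415 mol/yr.
Sputtering loss = F − (4.68) = 8.415 − 4.680 = 3.735 mol/yr.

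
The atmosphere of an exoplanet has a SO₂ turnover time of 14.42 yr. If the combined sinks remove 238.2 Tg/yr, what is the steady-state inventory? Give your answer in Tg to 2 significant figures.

3400 Tg

τ = M/F ⇒ M = τ × F = 14.42 × 238.2 = 3435 Tg.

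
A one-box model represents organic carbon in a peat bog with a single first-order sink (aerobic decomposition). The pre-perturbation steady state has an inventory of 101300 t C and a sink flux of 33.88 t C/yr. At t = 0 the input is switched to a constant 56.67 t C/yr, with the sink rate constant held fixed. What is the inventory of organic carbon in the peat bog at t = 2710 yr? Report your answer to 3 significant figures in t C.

Residence time τ = M₀/F₀ = 2990 yr. The eventual steady state is M_∞ = M₀·(F₁/F₀) = 101300 × 56.67/33.88 = 169440 t C.
The anomaly ΔM(t) = M(t) − M_∞ decays as ΔM₀·e^(−t/τ) with ΔM₀ = 101300 − 169440 = −68140 t C.
At t = 2710 yr, e^(−t/τ) = e^(−0.9064) = 0.4040, so ΔM = −27530 t C and M = 169440 − 27530 = 141910 t C.

142000 t C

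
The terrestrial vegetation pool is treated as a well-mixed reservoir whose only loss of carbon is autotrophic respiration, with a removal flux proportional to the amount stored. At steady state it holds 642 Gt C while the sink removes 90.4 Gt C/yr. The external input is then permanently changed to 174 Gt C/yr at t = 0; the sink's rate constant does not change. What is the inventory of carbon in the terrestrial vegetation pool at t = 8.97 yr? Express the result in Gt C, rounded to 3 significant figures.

1070 Gt C

τ = M₀/F₀ = 642/90.4 = 7.102 yr; rate constant k = 1/τ.
New steady state M_∞ = F₁/k = F₁·τ = 174 × 7.102 = 1235.7 Gt C.
M(t) = M_∞ + (M₀ − M_∞)·e^(−t/τ); t/τ = 8.97/7.102 = 1.263, so e^(−t/τ) = 0.2828.
M(t) = 1235.7 − 593.7 × 0.2828 = 1067.8 Gt C.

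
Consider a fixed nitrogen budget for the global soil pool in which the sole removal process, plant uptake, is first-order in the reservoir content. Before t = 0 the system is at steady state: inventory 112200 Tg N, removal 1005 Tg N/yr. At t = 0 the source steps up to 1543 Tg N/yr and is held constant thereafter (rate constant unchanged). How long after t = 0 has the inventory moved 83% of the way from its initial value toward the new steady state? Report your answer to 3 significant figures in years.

τ = M₀/F₀ = 112200/1005 = 111.6 yr.
The remaining gap fraction is e^(−t/τ); 83% covered ⇒ e^(−t/τ) = 0.170.
t = −τ ln(0.170) = 111.6 × 1.772 = 197.8 yr.

198 yr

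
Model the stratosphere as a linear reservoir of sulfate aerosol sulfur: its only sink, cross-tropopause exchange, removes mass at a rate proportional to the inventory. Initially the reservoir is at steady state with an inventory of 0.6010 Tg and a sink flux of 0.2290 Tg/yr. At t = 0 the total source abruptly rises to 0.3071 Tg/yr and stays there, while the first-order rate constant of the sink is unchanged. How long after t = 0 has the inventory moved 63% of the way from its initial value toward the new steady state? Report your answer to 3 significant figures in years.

τ = M₀/F₀ = 0.6010/0.2290 = 2.624 yr.
The remaining gap fraction is e^(−t/τ); 63% covered ⇒ e^(−t/τ) = 0.370.
t = −τ ln(0.370) = 2.624 × 0.9943 = 2.609 yr.

2.61 yr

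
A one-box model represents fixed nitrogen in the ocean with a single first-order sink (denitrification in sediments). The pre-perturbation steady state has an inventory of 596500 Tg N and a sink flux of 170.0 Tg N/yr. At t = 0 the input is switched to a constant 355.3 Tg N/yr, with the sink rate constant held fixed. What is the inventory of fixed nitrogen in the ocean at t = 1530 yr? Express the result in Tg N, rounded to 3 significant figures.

Residence time τ = M₀/F₀ = 3509 yr. The eventual steady state is M_∞ = M₀·(F₁/F₀) = 596500 × 355.3/170.0 = 1.2467×10^6 Tg N.
The anomaly ΔM(t) = M(t) − M_∞ decays as ΔM₀·e^(−t/τ) with ΔM₀ = 596500 − 1.2467×10^6 = −650200 Tg N.
At t = 1530 yr, e^(−t/τ) = e^(−0.4360) = 0.6466, so ΔM = −420400 Tg N and M = 1.2467×10^6 − 420400 = 826280 Tg N.

826000 Tg N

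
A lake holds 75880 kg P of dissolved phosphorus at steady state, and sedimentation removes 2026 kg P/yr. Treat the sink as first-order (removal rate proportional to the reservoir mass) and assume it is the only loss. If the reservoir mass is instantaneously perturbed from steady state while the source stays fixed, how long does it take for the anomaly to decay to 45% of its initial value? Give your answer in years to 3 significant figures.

29.9 yr

For a linear reservoir the anomaly decays as exp(−t/τ) with τ = M/F = 75880/2026 = 37.45 yr.
exp(−t/τ) = 0.45 ⇒ t = −τ ln(0.45) = 37.45 × 0.7985 = 29.91 yr.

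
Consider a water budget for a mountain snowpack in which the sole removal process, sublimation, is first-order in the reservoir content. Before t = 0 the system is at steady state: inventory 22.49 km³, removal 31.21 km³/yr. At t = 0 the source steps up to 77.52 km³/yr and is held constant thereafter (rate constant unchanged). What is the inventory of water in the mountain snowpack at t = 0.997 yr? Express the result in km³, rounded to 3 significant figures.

47.5 km³

τ = M₀/F₀ = 22.49/31.21 = 0.7206 yr; rate constant k = 1/τ.
New steady state M_∞ = F₁/k = F₁·τ = 77.52 × 0.7206 = 55.861 km³.
M(t) = M_∞ + (M₀ − M_∞)·e^(−t/τ); t/τ = 0.997/0.7206 = 1.384, so e^(−t/τ) = 0.2507.
M(t) = 55.861 − 33.37 × 0.2507 = 47.496 km³.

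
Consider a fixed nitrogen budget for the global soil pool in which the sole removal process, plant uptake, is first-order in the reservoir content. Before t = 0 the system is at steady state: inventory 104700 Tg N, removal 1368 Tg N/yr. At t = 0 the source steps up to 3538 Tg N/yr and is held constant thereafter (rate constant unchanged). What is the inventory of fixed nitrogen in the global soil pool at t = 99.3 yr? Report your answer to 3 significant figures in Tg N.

225000 Tg N

The sink rate constant is k = F₀/M₀ = 1368/104700 = 0.01307 yr⁻¹.
Solving dM/dt = F₁ − kM with M(0) = M₀ gives M(t) = F₁/k + (M₀ − F₁/k)·e^(−kt).
F₁/k = 3538/0.01307 = 270780 Tg N; kt = 0.01307 × 99.3 = 1.297, e^(−kt) = 0.2732.
M(99.3) = 270780 + (104700 − 270780) × 0.2732 = 270780 − 45380 = 225400 Tg N.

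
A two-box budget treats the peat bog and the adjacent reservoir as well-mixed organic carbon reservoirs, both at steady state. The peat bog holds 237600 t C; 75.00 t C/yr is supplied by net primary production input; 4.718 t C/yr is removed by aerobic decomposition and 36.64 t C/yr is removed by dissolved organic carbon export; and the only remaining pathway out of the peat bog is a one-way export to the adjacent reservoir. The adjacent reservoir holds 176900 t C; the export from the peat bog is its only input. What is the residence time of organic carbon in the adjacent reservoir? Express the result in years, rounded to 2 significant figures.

Balance the peat bog: ΣF_in = 75.000 t C/yr.
Export to the adjacent reservoir = ΣF_in − (4.718 + 36.64) = 33.642 t C/yr.
At steady state the output of the adjacent reservoir equals its input, 33.642 t C/yr.
τ = M / F = 176900 / 33.642 = 5258 yr.

5300 yr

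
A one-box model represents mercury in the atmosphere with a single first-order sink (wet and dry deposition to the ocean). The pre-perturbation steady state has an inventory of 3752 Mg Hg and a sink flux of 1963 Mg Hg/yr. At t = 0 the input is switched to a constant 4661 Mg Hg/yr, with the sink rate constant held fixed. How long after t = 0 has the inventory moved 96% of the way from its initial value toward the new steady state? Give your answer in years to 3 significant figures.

τ = M₀/F₀ = 3752/1963 = 1.911 yr.
The remaining gap fraction is e^(−t/τ); 96% covered ⇒ e^(−t/τ) = 0.0400.
t = −τ ln(0.0400) = 1.911 × 3.219 = 6.152 yr.

6.15 yr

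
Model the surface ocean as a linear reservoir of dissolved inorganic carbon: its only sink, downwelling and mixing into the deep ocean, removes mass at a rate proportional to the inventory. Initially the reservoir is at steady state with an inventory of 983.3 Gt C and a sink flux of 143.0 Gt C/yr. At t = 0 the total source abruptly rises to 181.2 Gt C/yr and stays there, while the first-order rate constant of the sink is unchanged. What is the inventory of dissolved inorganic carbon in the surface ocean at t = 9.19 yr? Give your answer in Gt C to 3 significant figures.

1180 Gt C

Residence time τ = M₀/F₀ = 6.876 yr. The eventual steady state is M_∞ = M₀·(F₁/F₀) = 983.3 × 181.2/143.0 = 1246.0 Gt C.
The anomaly ΔM(t) = M(t) − M_∞ decays as ΔM₀·e^(−t/τ) with ΔM₀ = 983.3 − 1246.0 = −262.7 Gt C.
At t = 9.19 yr, e^(−t/τ) = e^(−1.336) = 0.2628, so ΔM = −69.02 Gt C and M = 1246.0 − 69.02 = 1177.0 Gt C.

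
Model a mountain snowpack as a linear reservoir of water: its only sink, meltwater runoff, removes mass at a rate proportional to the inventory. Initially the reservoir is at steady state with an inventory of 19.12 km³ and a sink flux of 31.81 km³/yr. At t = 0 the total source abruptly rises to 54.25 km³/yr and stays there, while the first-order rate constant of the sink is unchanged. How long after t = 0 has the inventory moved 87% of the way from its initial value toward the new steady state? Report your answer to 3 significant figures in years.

τ = M₀/F₀ = 19.12/31.81 = 0.6011 yr.
The remaining gap fraction is e^(−t/τ); 87% covered ⇒ e^(−t/τ) = 0.130.
t = −τ ln(0.130) = 0.6011 × 2.040 = 1.226 yr.

1.23 yr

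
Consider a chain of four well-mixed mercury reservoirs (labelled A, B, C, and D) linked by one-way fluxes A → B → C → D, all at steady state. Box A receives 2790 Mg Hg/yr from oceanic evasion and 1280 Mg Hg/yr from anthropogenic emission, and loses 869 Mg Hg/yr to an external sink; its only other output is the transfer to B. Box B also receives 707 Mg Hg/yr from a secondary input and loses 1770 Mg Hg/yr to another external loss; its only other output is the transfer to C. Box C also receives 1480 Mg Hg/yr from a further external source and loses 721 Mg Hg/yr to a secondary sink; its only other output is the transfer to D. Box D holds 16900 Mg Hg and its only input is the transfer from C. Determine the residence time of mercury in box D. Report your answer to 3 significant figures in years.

Box A: F(A→B) = (2790 + 1280) − 869 = 3201.0 Mg Hg/yr.
Box B: F(B→C) = (3201.0 + 707) − 1770 = 2138.0 Mg Hg/yr.
Box C: F(C→D) = (2138.0 + 1480) − 721 = 2897.0 Mg Hg/yr.
Box D throughput = its input = 2897.0 Mg Hg/yr; τ = 16900 / 2897.0 = 5.834 yr.

5.83 yr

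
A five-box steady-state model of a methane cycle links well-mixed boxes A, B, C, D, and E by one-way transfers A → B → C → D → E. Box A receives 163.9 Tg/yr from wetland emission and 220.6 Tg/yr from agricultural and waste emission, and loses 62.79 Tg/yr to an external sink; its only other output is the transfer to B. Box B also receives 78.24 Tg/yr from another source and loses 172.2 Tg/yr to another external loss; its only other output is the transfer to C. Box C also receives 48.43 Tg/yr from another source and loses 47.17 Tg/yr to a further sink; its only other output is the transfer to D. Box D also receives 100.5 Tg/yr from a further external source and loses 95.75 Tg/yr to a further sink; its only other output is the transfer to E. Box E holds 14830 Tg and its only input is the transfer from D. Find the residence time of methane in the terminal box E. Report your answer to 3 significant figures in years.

Box A: F(A→B) = (163.9 + 220.6) − 62.79 = 321.71 Tg/yr.
Box B: F(B→C) = (321.71 + 78.24) − 172.2 = 227.75 Tg/yr.
Box C: F(C→D) = (227.75 + 48.43) − 47.17 = 229.01 Tg/yr.
Box D: F(D→E) = (229.01 + 100.5) − 95.75 = 233.76 Tg/yr.
Box E throughput = its input = 233.76 Tg/yr; τ = 14830 / 233.76 = 63.44 yr.

63.4 yr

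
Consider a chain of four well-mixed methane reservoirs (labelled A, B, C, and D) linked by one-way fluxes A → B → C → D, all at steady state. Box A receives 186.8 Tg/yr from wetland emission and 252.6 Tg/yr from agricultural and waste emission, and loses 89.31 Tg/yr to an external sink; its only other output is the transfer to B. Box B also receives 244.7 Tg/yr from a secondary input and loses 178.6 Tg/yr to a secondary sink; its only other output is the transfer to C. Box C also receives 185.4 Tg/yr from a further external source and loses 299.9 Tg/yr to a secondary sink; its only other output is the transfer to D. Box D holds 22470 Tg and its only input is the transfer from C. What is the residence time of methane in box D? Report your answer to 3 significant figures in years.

Box A: F(A→B) = (186.8 + 252.6) − 89.31 = 350.09 Tg/yr.
Box B: F(B→C) = (350.09 + 244.7) − 178.6 = 416.19 Tg/yr.
Box C: F(C→D) = (416.19 + 185.4) − 299.9 = 301.69 Tg/yr.
Box D throughput = its input = 301.69 Tg/yr; τ = 22470 / 301.69 = 74.48 yr.

74.5 yr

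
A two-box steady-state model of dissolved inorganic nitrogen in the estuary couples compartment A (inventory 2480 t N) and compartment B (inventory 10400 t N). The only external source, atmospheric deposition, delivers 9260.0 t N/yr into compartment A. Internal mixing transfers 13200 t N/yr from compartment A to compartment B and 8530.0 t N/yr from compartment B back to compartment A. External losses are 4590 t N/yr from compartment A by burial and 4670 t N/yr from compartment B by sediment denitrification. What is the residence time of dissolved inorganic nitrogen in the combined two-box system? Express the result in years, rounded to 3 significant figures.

1.39 yr

Residence time in the combined system uses the total inventory and the total *external* removal — internal exchanges between the two boxes cancel.
M_total = 2480 + 10400 = 12880 t N.
ΣF_external_out = 4590 + 4670 = 9260.0 t N/yr.
τ = M_total / ΣF_ext = 12880 / 9260.0 = 1.391 yr.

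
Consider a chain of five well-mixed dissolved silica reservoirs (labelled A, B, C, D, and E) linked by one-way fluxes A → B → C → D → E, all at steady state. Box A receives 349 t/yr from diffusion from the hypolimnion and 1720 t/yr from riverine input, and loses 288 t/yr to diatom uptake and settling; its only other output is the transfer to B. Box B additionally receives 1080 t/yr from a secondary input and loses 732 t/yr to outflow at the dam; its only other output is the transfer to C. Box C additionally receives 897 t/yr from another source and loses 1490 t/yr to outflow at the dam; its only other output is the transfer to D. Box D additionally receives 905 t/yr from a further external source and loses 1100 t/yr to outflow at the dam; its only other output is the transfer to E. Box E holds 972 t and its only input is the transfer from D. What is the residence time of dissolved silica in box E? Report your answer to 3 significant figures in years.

0.725 yr

Box A: F(A→B) = (349 + 1720) − 288 = 1781.0 t/yr.
Box B: F(B→C) = (1781.0 + 1080) − 732 = 2129.0 t/yr.
Box C: F(C→D) = (2129.0 + 897) − 1490 = 1536.0 t/yr.
Box D: F(D→E) = (1536.0 + 905) − 1100 = 1341.0 t/yr.
Box E throughput = its input = 1341.0 t/yr; τ = 972 / 1341.0 = 0.7248 yr.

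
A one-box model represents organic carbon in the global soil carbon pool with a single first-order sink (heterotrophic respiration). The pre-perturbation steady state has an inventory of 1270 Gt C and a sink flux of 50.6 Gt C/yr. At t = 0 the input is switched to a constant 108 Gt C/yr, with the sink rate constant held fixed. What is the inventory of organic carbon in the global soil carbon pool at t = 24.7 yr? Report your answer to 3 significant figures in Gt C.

The sink rate constant is k = F₀/M₀ = 50.6/1270 = 0.03984 yr⁻¹.
Solving dM/dt = F₁ − kM with M(0) = M₀ gives M(t) = F₁/k + (M₀ − F₁/k)·e^(−kt).
F₁/k = 108/0.03984 = 2710.7 Gt C; kt = 0.03984 × 24.7 = 0.9841, e^(−kt) = 0.3738.
M(24.7) = 2710.7 + (1270 − 2710.7) × 0.3738 = 2710.7 − 538.5 = 2172.2 Gt C.

2170 Gt C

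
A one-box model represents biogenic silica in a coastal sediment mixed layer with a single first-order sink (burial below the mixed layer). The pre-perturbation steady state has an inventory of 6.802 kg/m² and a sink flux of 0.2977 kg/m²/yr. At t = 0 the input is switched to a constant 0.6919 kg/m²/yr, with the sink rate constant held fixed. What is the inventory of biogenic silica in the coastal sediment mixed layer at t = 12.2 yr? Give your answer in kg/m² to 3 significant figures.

Residence time τ = M₀/F₀ = 22.85 yr. The eventual steady state is M_∞ = M₀·(F₁/F₀) = 6.802 × 0.6919/0.2977 = 15.809 kg/m².
The anomaly ΔM(t) = M(t) − M_∞ decays as ΔM₀·e^(−t/τ) with ΔM₀ = 6.802 − 15.809 = −9.007 kg/m².
At t = 12.2 yr, e^(−t/τ) = e^(−0.5340) = 0.5863, so ΔM = −5.281 kg/m² and M = 15.809 − 5.281 = 10.528 kg/m².

10.5 kg/m²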